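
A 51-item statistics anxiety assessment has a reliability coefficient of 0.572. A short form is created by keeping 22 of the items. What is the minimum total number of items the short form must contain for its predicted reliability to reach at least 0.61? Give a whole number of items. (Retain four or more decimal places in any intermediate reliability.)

Short-form reliability: n = 22/51 = 0.4314; r_22 = n·r/(1+(n−1)r) ≈ 0.3657
Length factor from the short form to reach 0.61: n' = 0.61(1 − 0.3657) / [0.3657(1 − 0.61)] ≈ 2.7129
Total items = 2.7129 × 22 = 59.68, rounded up to 60.

60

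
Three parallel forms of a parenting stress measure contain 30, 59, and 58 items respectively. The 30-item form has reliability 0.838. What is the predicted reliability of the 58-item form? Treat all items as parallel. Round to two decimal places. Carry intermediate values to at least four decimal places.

0.91

Only the ratio of lengths matters: n = 58/30 = 1.9333
r_{58} = n·r / (1 + (n − 1)·r) = 1.6201 / 1.7821 ≈ 0.9091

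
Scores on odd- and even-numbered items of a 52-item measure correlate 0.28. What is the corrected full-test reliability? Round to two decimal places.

0.44

Each half is half the length of the full test, so the full test is n = 2 times a half.
r_full = 2(0.28) / (1 + 0.28)
r_full = 0.5600 / 1.2800 ≈ 0.4375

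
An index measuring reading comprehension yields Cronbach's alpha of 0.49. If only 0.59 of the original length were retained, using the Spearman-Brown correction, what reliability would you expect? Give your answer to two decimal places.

r_new = 0.59·0.49 / [1 + (0.59 − 1)·0.49]
r_new = 0.2891 / 0.7991 ≈ 0.3618

0.36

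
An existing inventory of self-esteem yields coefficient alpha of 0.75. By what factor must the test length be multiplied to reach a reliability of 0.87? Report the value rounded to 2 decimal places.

Spearman-Brown solved for the length factor n:
n = r_target (1 − r_old) / [ r_old (1 − r_target) ]
n = 0.87(1 − 0.75) / [0.75(1 − 0.87)]
  = 0.2175 / 0.0975 = 2.2308

2.23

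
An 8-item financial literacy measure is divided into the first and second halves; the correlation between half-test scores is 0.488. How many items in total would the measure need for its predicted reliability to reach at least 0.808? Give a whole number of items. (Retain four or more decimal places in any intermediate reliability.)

18

r_full = 2(0.488)/(1 + 0.488) = 0.6559
Solve Spearman-Brown for n: n = 0.808(1 − 0.6559) / [0.6559(1 − 0.808)] = 2.2078
Items = 2.2078 × 8 ≈ 17.66 → 18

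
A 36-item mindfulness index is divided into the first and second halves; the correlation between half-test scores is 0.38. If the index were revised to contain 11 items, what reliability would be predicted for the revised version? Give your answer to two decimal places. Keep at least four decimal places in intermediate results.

Spearman-Brown correction (n = 2): r_full = 2·0.38/(1 + 0.38) = 0.5507
Then adjust to 11 items: n = 11/36 = 0.3056
r_new = n·r_full / (1 + (n − 1)·r_full) = 0.1683 / 0.6176 ≈ 0.2725

0.27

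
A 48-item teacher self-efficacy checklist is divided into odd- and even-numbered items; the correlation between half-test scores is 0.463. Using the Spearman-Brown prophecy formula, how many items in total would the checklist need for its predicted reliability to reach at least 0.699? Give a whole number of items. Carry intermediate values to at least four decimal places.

65

Corrected full-test reliability: r_full = 2 × 0.463 / (1 + 0.463) ≈ 0.6329
Solve Spearman-Brown for n: n = 0.699(1 − 0.6329) / [0.6329(1 − 0.699)] = 1.3470
Items = 1.3470 × 48 ≈ 64.66 → 65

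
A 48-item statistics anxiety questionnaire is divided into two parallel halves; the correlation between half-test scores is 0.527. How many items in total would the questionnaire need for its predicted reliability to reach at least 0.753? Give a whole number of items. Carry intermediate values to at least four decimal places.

Corrected full-test reliability: r_full = 2 × 0.527 / (1 + 0.527) ≈ 0.6902
Solve Spearman-Brown for n: n = 0.753(1 − 0.6902) / [0.6902(1 − 0.753)] = 1.3684
Required items = 1.3684 × 48 = 65.68, so 66 items.

66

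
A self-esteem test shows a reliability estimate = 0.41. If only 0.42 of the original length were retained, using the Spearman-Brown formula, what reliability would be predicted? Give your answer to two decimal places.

0.23

r_new = 0.42·0.41 / [1 + (0.42 − 1)·0.41]
     = 0.1722 / 0.7622 = 0.2259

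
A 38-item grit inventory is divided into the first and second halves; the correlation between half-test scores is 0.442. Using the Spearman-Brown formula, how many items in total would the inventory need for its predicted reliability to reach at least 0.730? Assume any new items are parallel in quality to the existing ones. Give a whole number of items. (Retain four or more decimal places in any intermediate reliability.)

r_full = 2(0.442)/(1 + 0.442) = 0.6130
n = r_tgt(1 − r_full) / [r_full(1 − r_tgt)] = 0.730 × 0.3870 / (0.6130 × 0.270) ≈ 1.7069
Required items = 1.7069 × 38 = 64.86, so 65 items.

65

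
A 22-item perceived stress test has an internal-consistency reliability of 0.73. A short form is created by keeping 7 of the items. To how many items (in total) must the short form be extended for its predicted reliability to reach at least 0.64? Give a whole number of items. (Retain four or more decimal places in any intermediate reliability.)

15

Short-form reliability: n = 7/22 = 0.3182; r_7 = n·r/(1+(n−1)r) ≈ 0.4625
Then solve for n' with r_old = 0.4625, r_target = 0.64: n' = 0.64(1 − 0.4625)/[0.4625(1 − 0.64)] = 2.0661
Total items = 2.0661 × 7 = 14.46, rounded up to 15.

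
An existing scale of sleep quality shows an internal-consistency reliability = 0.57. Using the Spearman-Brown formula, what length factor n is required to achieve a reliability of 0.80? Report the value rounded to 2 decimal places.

3.02

Invert Spearman-Brown to solve for n:
n = r_target (1 − r_old) / [ r_old (1 − r_target) ]
n = 0.80(1 − 0.57) / [0.57(1 − 0.80)]
  = 0.3440 / 0.1140 = 3.0175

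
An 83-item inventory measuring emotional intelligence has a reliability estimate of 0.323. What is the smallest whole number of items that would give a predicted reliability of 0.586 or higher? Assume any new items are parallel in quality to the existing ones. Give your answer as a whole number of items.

247

Invert Spearman-Brown to solve for n:
n = r_target (1 − r_old) / [ r_old (1 − r_target) ]
n = [0.586 × 0.677] / [0.323 × 0.414]
  = 0.396722 / 0.133722 = 2.9668
Items needed = n × 83 = 2.9668 × 83 ≈ 246.24 → round up to 247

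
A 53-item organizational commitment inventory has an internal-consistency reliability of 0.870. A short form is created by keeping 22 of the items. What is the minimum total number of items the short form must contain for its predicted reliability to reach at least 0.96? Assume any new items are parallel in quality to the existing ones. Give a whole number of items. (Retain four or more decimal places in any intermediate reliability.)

First, r for the 22-item form: n = 22/53 = 0.4151, so r_22 = 0.4151·0.870/(1 + (0.4151 − 1)·0.870) = 0.7353
Length factor from the short form to reach 0.96: n' = 0.96(1 − 0.7353) / [0.7353(1 − 0.96)] ≈ 8.6397
Items = 8.6397 × 22 ≈ 190.07 → 191

191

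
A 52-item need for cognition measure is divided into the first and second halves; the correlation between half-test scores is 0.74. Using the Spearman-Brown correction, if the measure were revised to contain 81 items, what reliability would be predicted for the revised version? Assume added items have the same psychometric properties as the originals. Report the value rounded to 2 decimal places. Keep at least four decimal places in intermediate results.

0.90

Full-test reliability from the split-half r: r_full = 2(0.74)/(1 + 0.74) = 0.8506
Then adjust to 81 items: n = 81/52 = 1.5577
r_new = n·r_full / (1 + (n − 1)·r_full) = 1.3250 / 1.4744 ≈ 0.8987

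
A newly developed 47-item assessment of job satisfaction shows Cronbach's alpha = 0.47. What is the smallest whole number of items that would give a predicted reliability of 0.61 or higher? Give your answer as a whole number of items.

83

Spearman-Brown solved for the length factor n:
n = r_target (1 − r_old) / [ r_old (1 − r_target) ]
n = [0.61 × 0.53] / [0.47 × 0.39]
n = 0.3233 / 0.1833 ≈ 1.7638
1.7638 × 47 = 82.90 → 83 items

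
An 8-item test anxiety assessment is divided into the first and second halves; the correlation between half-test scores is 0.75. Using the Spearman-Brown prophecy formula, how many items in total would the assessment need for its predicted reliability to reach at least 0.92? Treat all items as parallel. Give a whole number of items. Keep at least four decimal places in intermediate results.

16

r_full = 2(0.75)/(1 + 0.75) = 0.8571
Solve Spearman-Brown for n: n = 0.92(1 − 0.8571) / [0.8571(1 − 0.92)] = 1.9173
Items = 1.9173 × 8 ≈ 15.34 → 16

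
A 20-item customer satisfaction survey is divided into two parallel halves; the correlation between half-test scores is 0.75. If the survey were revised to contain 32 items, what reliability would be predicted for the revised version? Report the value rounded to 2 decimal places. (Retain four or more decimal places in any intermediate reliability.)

0.91

Full-test reliability from the split-half r: r_full = 2(0.75)/(1 + 0.75) = 0.8571
Length factor from 20 to 32 items: n = 32/20 = 1.6000
r_new = n·r_full / (1 + (n − 1)·r_full) = 1.3714 / 1.5143 ≈ 0.9056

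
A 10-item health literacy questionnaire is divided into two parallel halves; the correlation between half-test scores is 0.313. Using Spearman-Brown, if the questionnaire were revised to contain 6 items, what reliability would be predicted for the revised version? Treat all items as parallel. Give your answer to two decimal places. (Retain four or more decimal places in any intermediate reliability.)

Spearman-Brown correction (n = 2): r_full = 2·0.313/(1 + 0.313) = 0.4768
Then adjust to 6 items: n = 6/10 = 0.6000
r_new = n·r_full / (1 + (n − 1)·r_full) = 0.2861 / 0.8093 ≈ 0.3535

0.35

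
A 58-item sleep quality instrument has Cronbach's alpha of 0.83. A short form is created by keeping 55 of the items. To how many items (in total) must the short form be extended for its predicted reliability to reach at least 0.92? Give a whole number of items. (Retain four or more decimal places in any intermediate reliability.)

First, r for the 55-item form: n = 55/58 = 0.9483, so r_55 = 0.9483·0.83/(1 + (0.9483 − 1)·0.83) = 0.8224
Then solve for n' with r_old = 0.8224, r_target = 0.92: n' = 0.92(1 − 0.8224)/[0.8224(1 − 0.92)] = 2.4835
Items = 2.4835 × 55 ≈ 136.59 → 137

137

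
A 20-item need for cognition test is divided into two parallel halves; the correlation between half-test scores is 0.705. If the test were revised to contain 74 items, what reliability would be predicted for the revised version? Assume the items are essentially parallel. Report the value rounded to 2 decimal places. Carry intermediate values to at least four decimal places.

First correct the split-half correlation to full-test reliability: r_full = 2 × 0.705 / (1 + 0.705) ≈ 0.8270
Length factor from 20 to 74 items: n = 74/20 = 3.7000
r_new = n·r_full / (1 + (n − 1)·r_full) = 3.0599 / 3.2329 ≈ 0.9465

0.95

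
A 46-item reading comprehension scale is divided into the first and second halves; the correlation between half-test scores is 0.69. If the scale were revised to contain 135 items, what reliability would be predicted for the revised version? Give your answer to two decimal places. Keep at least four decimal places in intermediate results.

Spearman-Brown correction (n = 2): r_full = 2·0.69/(1 + 0.69) = 0.8166
Length factor from 46 to 135 items: n = 135/46 = 2.9348
r_new = n·r_full / (1 + (n − 1)·r_full) = 2.3966 / 2.5800 ≈ 0.9289

0.93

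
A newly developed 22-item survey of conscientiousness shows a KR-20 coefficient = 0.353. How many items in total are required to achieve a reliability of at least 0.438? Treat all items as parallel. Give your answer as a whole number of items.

32

Rearranging the Spearman-Brown formula for n,
n = r*(1 − r) / [ r (1 − r*) ]
n = 0.438(1 − 0.353) / [0.353(1 − 0.438)]
  = 0.283386 / 0.198386 = 1.4285
1.4285 × 22 = 31.43 → 32 items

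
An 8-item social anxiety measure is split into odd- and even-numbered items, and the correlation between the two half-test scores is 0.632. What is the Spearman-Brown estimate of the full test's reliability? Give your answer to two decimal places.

Apply the Spearman-Brown correction with n = 2:
r_full = 2r_hh / (1 + r_hh) = 2 × 0.632 / (1 + 0.632)
       = 1.2640 / 1.6320 = 0.7745

0.77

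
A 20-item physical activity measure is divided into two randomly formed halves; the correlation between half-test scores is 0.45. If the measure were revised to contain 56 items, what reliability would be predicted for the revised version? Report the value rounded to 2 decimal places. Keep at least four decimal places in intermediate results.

0.82

Full-test reliability from the split-half r: r_full = 2(0.45)/(1 + 0.45) = 0.6207
Length factor from 20 to 56 items: n = 56/20 = 2.8000
r_new = n·r_full / (1 + (n − 1)·r_full) = 1.7380 / 2.1173 ≈ 0.8209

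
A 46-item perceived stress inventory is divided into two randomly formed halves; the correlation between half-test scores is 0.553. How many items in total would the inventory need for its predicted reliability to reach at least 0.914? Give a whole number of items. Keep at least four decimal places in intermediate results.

r_full = 2(0.553)/(1 + 0.553) = 0.7122
n = r_tgt(1 − r_full) / [r_full(1 − r_tgt)] = 0.914 × 0.2878 / (0.7122 × 0.086) ≈ 4.2947
Required items = 4.2947 × 46 = 197.56, so 198 items.

198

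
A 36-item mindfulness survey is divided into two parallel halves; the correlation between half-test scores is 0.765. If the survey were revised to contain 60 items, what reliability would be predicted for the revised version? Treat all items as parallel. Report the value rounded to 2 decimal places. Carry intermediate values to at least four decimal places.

Spearman-Brown correction (n = 2): r_full = 2·0.765/(1 + 0.765) = 0.8669
Length factor from 36 to 60 items: n = 60/36 = 1.6667
r_new = n·r_full / (1 + (n − 1)·r_full) = 1.4449 / 1.5780 ≈ 0.9157

0.92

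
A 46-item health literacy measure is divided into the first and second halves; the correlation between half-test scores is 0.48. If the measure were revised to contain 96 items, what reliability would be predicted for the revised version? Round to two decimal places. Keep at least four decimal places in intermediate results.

0.79

First correct the split-half correlation to full-test reliability: r_full = 2 × 0.48 / (1 + 0.48) ≈ 0.6486
Length factor from 46 to 96 items: n = 96/46 = 2.0870
r_new = n·r_full / (1 + (n − 1)·r_full) = 1.3536 / 1.7050 ≈ 0.7939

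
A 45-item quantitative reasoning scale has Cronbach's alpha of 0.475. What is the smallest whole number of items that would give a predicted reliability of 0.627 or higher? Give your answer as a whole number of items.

Rearranging the Spearman-Brown formula for n,
n = r_target (1 − r_old) / [ r_old (1 − r_target) ]
n = 0.627(1 − 0.475) / [0.475(1 − 0.627)]
  = 0.329175 / 0.177175 = 1.8579
Items needed = n × 45 = 1.8579 × 45 ≈ 83.61 → round up to 84

84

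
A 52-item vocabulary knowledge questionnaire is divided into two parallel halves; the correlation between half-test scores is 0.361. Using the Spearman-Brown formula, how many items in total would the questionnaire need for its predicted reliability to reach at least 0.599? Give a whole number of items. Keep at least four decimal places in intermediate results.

Corrected full-test reliability: r_full = 2 × 0.361 / (1 + 0.361) ≈ 0.5305
Solve Spearman-Brown for n: n = 0.599(1 − 0.5305) / [0.5305(1 − 0.599)] = 1.3220
Items = 1.3220 × 52 ≈ 68.74 → 69

69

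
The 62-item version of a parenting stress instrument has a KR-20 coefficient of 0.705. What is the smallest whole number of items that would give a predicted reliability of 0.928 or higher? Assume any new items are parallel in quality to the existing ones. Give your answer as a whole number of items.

335

n = 0.928 × (1 − 0.705) / [ 0.705 × (1 − 0.928) ]
n = 0.273760 / 0.050760 ≈ 5.3932
Items needed = n × 62 = 5.3932 × 62 ≈ 334.38 → round up to 335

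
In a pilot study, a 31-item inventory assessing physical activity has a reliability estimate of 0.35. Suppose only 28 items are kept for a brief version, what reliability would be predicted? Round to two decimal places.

0.33

Length ratio n = 28/31 = 0.9032
By Spearman-Brown, r_new = n r / (1 + (n − 1) r).
r_new = 0.9032·0.35 / [1 + (0.9032 − 1)·0.35]
     = 0.3161 / 0.9661 = 0.3272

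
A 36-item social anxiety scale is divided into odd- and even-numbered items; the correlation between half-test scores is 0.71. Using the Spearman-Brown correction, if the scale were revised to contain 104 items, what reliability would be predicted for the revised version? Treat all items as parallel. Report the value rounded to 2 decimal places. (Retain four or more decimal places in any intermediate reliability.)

0.93

Spearman-Brown correction (n = 2): r_full = 2·0.71/(1 + 0.71) = 0.8304
Then adjust to 104 items: n = 104/36 = 2.8889
r_new = n·r_full / (1 + (n − 1)·r_full) = 2.3989 / 2.5685 ≈ 0.9340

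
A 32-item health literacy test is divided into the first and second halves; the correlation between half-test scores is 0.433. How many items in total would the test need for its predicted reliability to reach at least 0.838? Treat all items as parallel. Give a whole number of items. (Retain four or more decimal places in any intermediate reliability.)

109

r_full = 2(0.433)/(1 + 0.433) = 0.6043
Solve Spearman-Brown for n: n = 0.838(1 − 0.6043) / [0.6043(1 − 0.838)] = 3.3872
Items = 3.3872 × 32 ≈ 108.39 → 109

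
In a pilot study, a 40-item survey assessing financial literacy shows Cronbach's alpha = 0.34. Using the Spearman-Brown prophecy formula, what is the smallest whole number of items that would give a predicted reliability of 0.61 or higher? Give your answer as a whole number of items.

122

Spearman-Brown solved for the length factor n:
n = r*(1 − r) / [ r (1 − r*) ]
n = 0.61 × (1 − 0.34) / [ 0.34 × (1 − 0.61) ]
n = 0.4026 / 0.1326 ≈ 3.0362
So the test needs 3.0362 × 40 ≈ 121.45 items; rounding up, 122.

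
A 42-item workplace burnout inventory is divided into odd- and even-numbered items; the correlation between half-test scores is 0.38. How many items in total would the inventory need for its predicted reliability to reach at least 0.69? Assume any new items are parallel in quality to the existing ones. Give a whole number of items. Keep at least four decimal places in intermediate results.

77

r_full = 2(0.38)/(1 + 0.38) = 0.5507
n = r_tgt(1 − r_full) / [r_full(1 − r_tgt)] = 0.69 × 0.4493 / (0.5507 × 0.31) ≈ 1.8160
Required items = 1.8160 × 42 = 76.27, so 77 items.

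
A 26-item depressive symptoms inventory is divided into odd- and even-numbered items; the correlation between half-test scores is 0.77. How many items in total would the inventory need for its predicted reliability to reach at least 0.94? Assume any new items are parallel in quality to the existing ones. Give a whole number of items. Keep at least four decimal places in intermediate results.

61

r_full = 2(0.77)/(1 + 0.77) = 0.8701
Solve Spearman-Brown for n: n = 0.94(1 − 0.8701) / [0.8701(1 − 0.94)] = 2.3389
Items = 2.3389 × 26 ≈ 60.81 → 61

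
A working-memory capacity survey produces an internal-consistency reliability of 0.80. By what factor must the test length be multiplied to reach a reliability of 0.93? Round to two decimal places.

Invert Spearman-Brown to solve for n:
n = r*(1 − r) / [ r (1 − r*) ]
n = 0.93 × (1 − 0.80) / [ 0.80 × (1 − 0.93) ]
n = 0.1860 / 0.0560 ≈ 3.3214

3.32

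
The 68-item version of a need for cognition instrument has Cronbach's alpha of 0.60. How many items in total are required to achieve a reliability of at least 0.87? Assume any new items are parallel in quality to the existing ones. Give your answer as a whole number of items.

304

n = 0.87 × (1 − 0.60) / [ 0.60 × (1 − 0.87) ]
  = 0.3480 / 0.0780 = 4.4615
4.4615 × 68 = 303.38 → 304 items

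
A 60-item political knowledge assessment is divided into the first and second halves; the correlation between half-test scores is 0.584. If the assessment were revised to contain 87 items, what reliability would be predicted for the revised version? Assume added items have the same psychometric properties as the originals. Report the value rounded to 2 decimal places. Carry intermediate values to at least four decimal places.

0.80

Spearman-Brown correction (n = 2): r_full = 2·0.584/(1 + 0.584) = 0.7374
Length factor from 60 to 87 items: n = 87/60 = 1.4500
r_new = n·r_full / (1 + (n − 1)·r_full) = 1.0692 / 1.3318 ≈ 0.8028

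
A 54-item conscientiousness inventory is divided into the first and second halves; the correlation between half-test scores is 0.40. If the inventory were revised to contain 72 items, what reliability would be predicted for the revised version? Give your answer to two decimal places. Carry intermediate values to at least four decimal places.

0.64

First correct the split-half correlation to full-test reliability: r_full = 2 × 0.40 / (1 + 0.40) ≈ 0.5714
Then adjust to 72 items: n = 72/54 = 1.3333
r_new = n·r_full / (1 + (n − 1)·r_full) = 0.7618 / 1.1904 ≈ 0.6400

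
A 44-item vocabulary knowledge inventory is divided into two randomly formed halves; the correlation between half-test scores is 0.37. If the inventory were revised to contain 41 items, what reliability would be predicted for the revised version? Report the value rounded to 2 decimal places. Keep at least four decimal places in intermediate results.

Full-test reliability from the split-half r: r_full = 2(0.37)/(1 + 0.37) = 0.5401
Then adjust to 41 items: n = 41/44 = 0.9318
r_new = n·r_full / (1 + (n − 1)·r_full) = 0.5033 / 0.9632 ≈ 0.5225

0.52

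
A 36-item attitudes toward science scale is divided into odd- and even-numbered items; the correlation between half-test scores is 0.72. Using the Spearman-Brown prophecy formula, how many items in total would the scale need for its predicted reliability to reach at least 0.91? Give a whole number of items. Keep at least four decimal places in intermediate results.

71

Corrected full-test reliability: r_full = 2 × 0.72 / (1 + 0.72) ≈ 0.8372
Solve Spearman-Brown for n: n = 0.91(1 − 0.8372) / [0.8372(1 − 0.91)] = 1.9662
Items = 1.9662 × 36 ≈ 70.78 → 71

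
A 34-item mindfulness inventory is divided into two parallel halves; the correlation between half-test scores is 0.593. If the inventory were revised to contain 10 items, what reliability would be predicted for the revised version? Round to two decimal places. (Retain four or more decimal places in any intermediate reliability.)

Full-test reliability from the split-half r: r_full = 2(0.593)/(1 + 0.593) = 0.7445
Then adjust to 10 items: n = 10/34 = 0.2941
r_new = n·r_full / (1 + (n − 1)·r_full) = 0.2190 / 0.4745 ≈ 0.4615

0.46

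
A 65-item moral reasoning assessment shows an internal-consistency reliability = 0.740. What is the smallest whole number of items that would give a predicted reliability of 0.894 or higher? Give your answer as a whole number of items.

193

n = 0.894 × (1 − 0.740) / [ 0.740 × (1 − 0.894) ]
n = 0.232440 / 0.078440 ≈ 2.9633
Items needed = n × 65 = 2.9633 × 65 ≈ 192.61 → round up to 193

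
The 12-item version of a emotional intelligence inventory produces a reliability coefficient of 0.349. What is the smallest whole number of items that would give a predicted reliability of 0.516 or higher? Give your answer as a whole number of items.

24

Spearman-Brown solved for the length factor n:
n = r*(1 − r) / [ r (1 − r*) ]
n = 0.516 × (1 − 0.349) / [ 0.349 × (1 − 0.516) ]
n = 0.335916 / 0.168916 ≈ 1.9887
Items needed = n × 12 = 1.9887 × 12 ≈ 23.86 → round up to 24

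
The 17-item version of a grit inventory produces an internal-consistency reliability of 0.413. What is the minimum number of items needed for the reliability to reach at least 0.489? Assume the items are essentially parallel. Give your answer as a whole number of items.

Rearranging the Spearman-Brown formula for n,
n = r*(1 − r) / [ r (1 − r*) ]
n = 0.489 × (1 − 0.413) / [ 0.413 × (1 − 0.489) ]
  = 0.287043 / 0.211043 = 1.3601
So the test needs 1.3601 × 17 ≈ 23.12 items; rounding up, 24.

24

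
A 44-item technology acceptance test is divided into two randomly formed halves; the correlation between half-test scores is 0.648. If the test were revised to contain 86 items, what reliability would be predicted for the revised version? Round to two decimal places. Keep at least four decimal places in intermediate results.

First correct the split-half correlation to full-test reliability: r_full = 2 × 0.648 / (1 + 0.648) ≈ 0.7864
Length factor from 44 to 86 items: n = 86/44 = 1.9545
r_new = n·r_full / (1 + (n − 1)·r_full) = 1.5370 / 1.7506 ≈ 0.8780

0.88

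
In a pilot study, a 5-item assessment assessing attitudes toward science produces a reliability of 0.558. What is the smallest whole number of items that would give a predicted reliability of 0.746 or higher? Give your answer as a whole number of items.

Spearman-Brown solved for the length factor n:
n = r_target (1 − r_old) / [ r_old (1 − r_target) ]
n = 0.746(1 − 0.558) / [0.558(1 − 0.746)]
n = 0.329732 / 0.141732 ≈ 2.3264
So the test needs 2.3264 × 5 ≈ 11.63 items; rounding up, 12.

12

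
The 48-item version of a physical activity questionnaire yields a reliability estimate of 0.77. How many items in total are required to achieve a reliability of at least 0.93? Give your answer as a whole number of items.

191

n = [0.93 × 0.23] / [0.77 × 0.07]
n = 0.2139 / 0.0539 ≈ 3.9685
So the test needs 3.9685 × 48 ≈ 190.49 items; rounding up, 191.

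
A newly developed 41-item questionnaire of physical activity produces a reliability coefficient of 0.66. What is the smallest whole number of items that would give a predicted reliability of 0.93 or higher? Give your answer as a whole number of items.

n = [0.93 × 0.34] / [0.66 × 0.07]
n = 0.3162 / 0.0462 ≈ 6.8442
So the test needs 6.8442 × 41 ≈ 280.61 items; rounding up, 281.

281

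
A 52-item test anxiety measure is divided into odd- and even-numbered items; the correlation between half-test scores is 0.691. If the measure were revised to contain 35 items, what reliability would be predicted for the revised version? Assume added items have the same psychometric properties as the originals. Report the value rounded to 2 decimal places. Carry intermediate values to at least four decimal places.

Spearman-Brown correction (n = 2): r_full = 2·0.691/(1 + 0.691) = 0.8173
Length factor from 52 to 35 items: n = 35/52 = 0.6731
r_new = n·r_full / (1 + (n − 1)·r_full) = 0.5501 / 0.7328 ≈ 0.7507

0.75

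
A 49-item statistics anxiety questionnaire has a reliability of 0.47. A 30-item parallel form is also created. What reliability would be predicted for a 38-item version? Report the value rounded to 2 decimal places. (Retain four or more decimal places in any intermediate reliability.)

0.41

Only the ratio of lengths matters: n = 38/49 = 0.7755
r_{38} = n·r / (1 + (n − 1)·r) = 0.3645 / 0.8945 ≈ 0.4075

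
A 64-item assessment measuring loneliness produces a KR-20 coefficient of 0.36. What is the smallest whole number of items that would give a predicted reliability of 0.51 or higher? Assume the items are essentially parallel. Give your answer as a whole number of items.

119

Spearman-Brown solved for the length factor n:
n = r_target (1 − r_old) / [ r_old (1 − r_target) ]
n = 0.51(1 − 0.36) / [0.36(1 − 0.51)]
n = 0.3264 / 0.1764 ≈ 1.8503
So the test needs 1.8503 × 64 ≈ 118.42 items; rounding up, 119.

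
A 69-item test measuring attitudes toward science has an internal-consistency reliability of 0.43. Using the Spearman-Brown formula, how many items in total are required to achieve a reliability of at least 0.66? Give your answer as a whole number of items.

Spearman-Brown solved for the length factor n:
n = r_target (1 − r_old) / [ r_old (1 − r_target) ]
n = 0.66 × (1 − 0.43) / [ 0.43 × (1 − 0.66) ]
n = 0.3762 / 0.1462 ≈ 2.5732
Items needed = n × 69 = 2.5732 × 69 ≈ 177.55 → round up to 178

178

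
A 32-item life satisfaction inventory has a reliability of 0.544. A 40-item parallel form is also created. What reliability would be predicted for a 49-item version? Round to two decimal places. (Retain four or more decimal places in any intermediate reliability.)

0.65

The 40-item form is not needed; work directly from the 32-item form with n = 49/32 = 1.5312.
r_{49} = n·r / (1 + (n − 1)·r) = 0.8330 / 1.2890 ≈ 0.6462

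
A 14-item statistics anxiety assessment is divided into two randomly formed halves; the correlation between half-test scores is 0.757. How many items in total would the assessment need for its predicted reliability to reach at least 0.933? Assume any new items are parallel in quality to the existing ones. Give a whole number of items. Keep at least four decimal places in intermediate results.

32

r_full = 2(0.757)/(1 + 0.757) = 0.8617
n = r_tgt(1 − r_full) / [r_full(1 − r_tgt)] = 0.933 × 0.1383 / (0.8617 × 0.067) ≈ 2.2350
Required items = 2.2350 × 14 = 31.29, so 32 items.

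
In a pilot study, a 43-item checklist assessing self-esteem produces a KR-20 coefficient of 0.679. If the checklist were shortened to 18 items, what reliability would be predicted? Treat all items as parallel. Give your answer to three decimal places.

Length ratio n = 18/43 = 0.4186
By Spearman-Brown, r_new = n r / (1 + (n − 1) r).
r_new = 0.4186·0.679 / [1 + (0.4186 − 1)·0.679]
r_new = 0.2842 / 0.6052 ≈ 0.4696

0.470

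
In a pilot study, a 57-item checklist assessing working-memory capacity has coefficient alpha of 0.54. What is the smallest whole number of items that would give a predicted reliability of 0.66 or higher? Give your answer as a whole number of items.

95

n = [0.66 × 0.46] / [0.54 × 0.34]
n = 0.3036 / 0.1836 ≈ 1.6536
So the test needs 1.6536 × 57 ≈ 94.26 items; rounding up, 95.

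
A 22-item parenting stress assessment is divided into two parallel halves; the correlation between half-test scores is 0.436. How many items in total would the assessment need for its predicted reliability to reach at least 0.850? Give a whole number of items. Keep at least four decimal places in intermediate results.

81

Corrected full-test reliability: r_full = 2 × 0.436 / (1 + 0.436) ≈ 0.6072
n = r_tgt(1 − r_full) / [r_full(1 − r_tgt)] = 0.850 × 0.3928 / (0.6072 × 0.150) ≈ 3.6658
Required items = 3.6658 × 22 = 80.65, so 81 items.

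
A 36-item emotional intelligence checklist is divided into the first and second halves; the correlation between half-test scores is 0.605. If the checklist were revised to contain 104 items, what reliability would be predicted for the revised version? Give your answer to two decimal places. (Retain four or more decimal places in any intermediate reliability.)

Spearman-Brown correction (n = 2): r_full = 2·0.605/(1 + 0.605) = 0.7539
Then adjust to 104 items: n = 104/36 = 2.8889
r_new = n·r_full / (1 + (n − 1)·r_full) = 2.1779 / 2.4240 ≈ 0.8985

0.90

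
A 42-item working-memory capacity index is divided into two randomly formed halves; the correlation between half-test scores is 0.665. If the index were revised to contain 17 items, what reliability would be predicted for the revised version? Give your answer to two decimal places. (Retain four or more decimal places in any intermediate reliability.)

First correct the split-half correlation to full-test reliability: r_full = 2 × 0.665 / (1 + 0.665) ≈ 0.7988
Then adjust to 17 items: n = 17/42 = 0.4048
r_new = n·r_full / (1 + (n − 1)·r_full) = 0.3234 / 0.5246 ≈ 0.6165

0.62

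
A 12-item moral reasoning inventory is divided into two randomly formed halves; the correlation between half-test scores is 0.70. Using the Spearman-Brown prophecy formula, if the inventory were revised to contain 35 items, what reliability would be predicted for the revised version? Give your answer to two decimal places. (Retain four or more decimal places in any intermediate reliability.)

0.93

Spearman-Brown correction (n = 2): r_full = 2·0.70/(1 + 0.70) = 0.8235
Length factor from 12 to 35 items: n = 35/12 = 2.9167
r_new = n·r_full / (1 + (n − 1)·r_full) = 2.4019 / 2.5784 ≈ 0.9315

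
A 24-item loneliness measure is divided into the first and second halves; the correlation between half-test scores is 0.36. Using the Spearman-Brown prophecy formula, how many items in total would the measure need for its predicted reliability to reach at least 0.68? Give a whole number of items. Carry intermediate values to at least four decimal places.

46

r_full = 2(0.36)/(1 + 0.36) = 0.5294
n = r_tgt(1 − r_full) / [r_full(1 − r_tgt)] = 0.68 × 0.4706 / (0.5294 × 0.32) ≈ 1.8890
Required items = 1.8890 × 24 = 45.34, so 46 items.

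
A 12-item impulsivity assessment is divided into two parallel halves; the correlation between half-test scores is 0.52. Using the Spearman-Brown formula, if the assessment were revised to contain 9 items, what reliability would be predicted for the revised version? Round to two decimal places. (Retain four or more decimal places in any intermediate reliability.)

Full-test reliability from the split-half r: r_full = 2(0.52)/(1 + 0.52) = 0.6842
Then adjust to 9 items: n = 9/12 = 0.7500
r_new = n·r_full / (1 + (n − 1)·r_full) = 0.5131 / 0.8289 ≈ 0.6190

0.62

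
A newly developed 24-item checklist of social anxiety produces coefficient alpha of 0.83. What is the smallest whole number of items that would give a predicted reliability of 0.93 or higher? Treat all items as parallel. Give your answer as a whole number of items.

66

Rearranging the Spearman-Brown formula for n,
n = r_target (1 − r_old) / [ r_old (1 − r_target) ]
n = 0.93 × (1 − 0.83) / [ 0.83 × (1 − 0.93) ]
  = 0.1581 / 0.0581 = 2.7212
So the test needs 2.7212 × 24 ≈ 65.31 items; rounding up, 66.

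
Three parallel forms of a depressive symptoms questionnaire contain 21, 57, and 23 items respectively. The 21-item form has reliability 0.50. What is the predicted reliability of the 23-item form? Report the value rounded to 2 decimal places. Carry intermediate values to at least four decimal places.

Only the ratio of lengths matters: n = 23/21 = 1.0952
r_{23} = n·r / (1 + (n − 1)·r) = 0.5476 / 1.0476 ≈ 0.5227

0.52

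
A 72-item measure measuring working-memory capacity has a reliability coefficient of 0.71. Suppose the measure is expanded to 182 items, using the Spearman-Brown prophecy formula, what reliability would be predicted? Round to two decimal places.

0.86

The new length is 182/72 = 2.5278 times the old.
r_new = 2.5278·0.71 / [1 + (2.5278 − 1)·0.71]
r_new = 1.7947 / 2.0847 ≈ 0.8609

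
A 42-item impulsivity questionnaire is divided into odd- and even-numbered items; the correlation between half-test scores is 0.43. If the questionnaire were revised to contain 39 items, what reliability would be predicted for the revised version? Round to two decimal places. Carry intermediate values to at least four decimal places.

Spearman-Brown correction (n = 2): r_full = 2·0.43/(1 + 0.43) = 0.6014
Then adjust to 39 items: n = 39/42 = 0.9286
r_new = n·r_full / (1 + (n − 1)·r_full) = 0.5585 / 0.9571 ≈ 0.5835

0.58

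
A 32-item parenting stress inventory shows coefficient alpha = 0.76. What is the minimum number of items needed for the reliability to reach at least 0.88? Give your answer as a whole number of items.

Invert Spearman-Brown to solve for n:
n = r_target (1 − r_old) / [ r_old (1 − r_target) ]
n = 0.88 × (1 − 0.76) / [ 0.76 × (1 − 0.88) ]
n = 0.2112 / 0.0912 ≈ 2.3158
2.3158 × 32 = 74.11 → 75 items

75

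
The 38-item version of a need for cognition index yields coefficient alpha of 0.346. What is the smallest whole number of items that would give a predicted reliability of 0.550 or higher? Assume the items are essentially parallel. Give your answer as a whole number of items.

Invert Spearman-Brown to solve for n:
n = r_target (1 − r_old) / [ r_old (1 − r_target) ]
n = 0.550(1 − 0.346) / [0.346(1 − 0.550)]
n = 0.359700 / 0.155700 ≈ 2.3102
Items needed = n × 38 = 2.3102 × 38 ≈ 87.79 → round up to 88

88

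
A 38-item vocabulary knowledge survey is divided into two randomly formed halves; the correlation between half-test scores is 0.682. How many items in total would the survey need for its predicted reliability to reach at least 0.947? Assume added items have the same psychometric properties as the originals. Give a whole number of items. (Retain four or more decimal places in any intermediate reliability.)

159

r_full = 2(0.682)/(1 + 0.682) = 0.8109
Solve Spearman-Brown for n: n = 0.947(1 − 0.8109) / [0.8109(1 − 0.947)] = 4.1668
Items = 4.1668 × 38 ≈ 158.34 → 159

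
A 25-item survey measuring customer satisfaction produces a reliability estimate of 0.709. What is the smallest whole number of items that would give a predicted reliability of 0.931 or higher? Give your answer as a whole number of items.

Rearranging the Spearman-Brown formula for n,
n = r*(1 − r) / [ r (1 − r*) ]
n = 0.931(1 − 0.709) / [0.709(1 − 0.931)]
  = 0.270921 / 0.048921 = 5.5379
5.5379 × 25 = 138.45 → 139 items

139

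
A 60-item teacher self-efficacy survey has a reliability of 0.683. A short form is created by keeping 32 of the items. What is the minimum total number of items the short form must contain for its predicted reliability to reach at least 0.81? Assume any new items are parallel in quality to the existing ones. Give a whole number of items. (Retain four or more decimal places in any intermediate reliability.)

119

Short-form reliability: n = 32/60 = 0.5333; r_32 = n·r/(1+(n−1)r) ≈ 0.5347
Then solve for n' with r_old = 0.5347, r_target = 0.81: n' = 0.81(1 − 0.5347)/[0.5347(1 − 0.81)] = 3.7098
Total items = 3.7098 × 32 = 118.71, rounded up to 119.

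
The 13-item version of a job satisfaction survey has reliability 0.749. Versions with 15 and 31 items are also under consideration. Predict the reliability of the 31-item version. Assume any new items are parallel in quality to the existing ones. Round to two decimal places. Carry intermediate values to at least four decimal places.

Only the ratio of lengths matters: n = 31/13 = 2.3846
r_{31} = n·r / (1 + (n − 1)·r) = 1.7861 / 2.0371 ≈ 0.8768

0.88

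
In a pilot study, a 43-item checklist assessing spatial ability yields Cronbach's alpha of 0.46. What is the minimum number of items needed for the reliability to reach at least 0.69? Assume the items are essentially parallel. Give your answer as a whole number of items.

Rearranging the Spearman-Brown formula for n,
n = r_target (1 − r_old) / [ r_old (1 − r_target) ]
n = 0.69(1 − 0.46) / [0.46(1 − 0.69)]
n = 0.3726 / 0.1426 ≈ 2.6129
Items needed = n × 43 = 2.6129 × 43 ≈ 112.35 → round up to 113

113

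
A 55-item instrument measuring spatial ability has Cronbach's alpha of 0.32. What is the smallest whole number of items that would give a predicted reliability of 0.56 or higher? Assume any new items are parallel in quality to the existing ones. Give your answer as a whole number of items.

149

Invert Spearman-Brown to solve for n:
n = r_target (1 − r_old) / [ r_old (1 − r_target) ]
n = [0.56 × 0.68] / [0.32 × 0.44]
  = 0.3808 / 0.1408 = 2.7045
2.7045 × 55 = 148.75 → 149 items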